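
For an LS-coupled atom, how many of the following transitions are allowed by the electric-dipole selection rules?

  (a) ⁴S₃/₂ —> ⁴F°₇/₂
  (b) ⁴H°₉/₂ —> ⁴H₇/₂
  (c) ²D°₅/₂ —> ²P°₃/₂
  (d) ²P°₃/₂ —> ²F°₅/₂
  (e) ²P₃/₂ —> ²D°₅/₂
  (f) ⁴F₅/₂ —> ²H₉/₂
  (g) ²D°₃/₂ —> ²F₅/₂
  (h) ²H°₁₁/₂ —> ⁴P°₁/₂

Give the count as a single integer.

(a) forbidden (ΔL, ΔJ fail)
(b) allowed
(c) forbidden (parity fails)
(d) forbidden (parity, ΔL fail)
(e) allowed
(f) forbidden (parity, ΔS, ΔL, ΔJ fail)
(g) allowed
(h) forbidden (parity, ΔS, ΔL, ΔJ fail)
Total allowed: 3 of 8.

3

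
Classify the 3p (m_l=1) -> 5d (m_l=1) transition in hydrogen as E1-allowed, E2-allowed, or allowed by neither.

Δl = 2 − 1 = +1; l_i + l_f = 3.
Δm_l = +0.
E1 (Δl = ±1, |Δm_l| ≤ 1): satisfied.
E2 (Δl = 0,±2, l_i+l_f ≥ 2, |Δm_l| ≤ 2): not satisfied.

E1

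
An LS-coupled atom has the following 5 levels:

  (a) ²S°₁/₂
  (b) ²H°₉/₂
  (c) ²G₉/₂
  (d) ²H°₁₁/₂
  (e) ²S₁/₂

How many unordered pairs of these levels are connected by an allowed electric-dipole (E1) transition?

(a)–(b): forbidden (parity, ΔL, ΔJ).
(a)–(c): forbidden (ΔL, ΔJ).
(a)–(d): forbidden (parity, ΔL, ΔJ).
(a)–(e): forbidden (ΔL).
(b)–(c): allowed.
(b)–(d): forbidden (parity).
(b)–(e): forbidden (ΔL, ΔJ).
(c)–(d): allowed.
(c)–(e): forbidden (parity, ΔL, ΔJ).
(d)–(e): forbidden (ΔL, ΔJ).
Allowed pairs: 2 of 10.

2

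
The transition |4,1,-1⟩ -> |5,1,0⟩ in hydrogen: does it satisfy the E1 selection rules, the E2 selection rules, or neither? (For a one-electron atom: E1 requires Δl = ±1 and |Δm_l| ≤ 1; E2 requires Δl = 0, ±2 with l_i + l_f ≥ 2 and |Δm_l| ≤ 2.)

Δl = 1 − 1 = +0; l_i + l_f = 2.
Δm_l = +1.
E1 (Δl = ±1, |Δm_l| ≤ 1): not satisfied.
E2 (Δl = 0,±2, l_i+l_f ≥ 2, |Δm_l| ≤ 2): satisfied.

E2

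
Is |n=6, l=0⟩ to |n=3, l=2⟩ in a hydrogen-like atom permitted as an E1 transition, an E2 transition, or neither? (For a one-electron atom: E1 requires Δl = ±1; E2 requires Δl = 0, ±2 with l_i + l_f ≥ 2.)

E2

Δl = 2 − 0 = +2; l_i + l_f = 2.
E1 (Δl = ±1): not satisfied.
E2 (Δl = 0,±2, l_i+l_f ≥ 2): satisfied.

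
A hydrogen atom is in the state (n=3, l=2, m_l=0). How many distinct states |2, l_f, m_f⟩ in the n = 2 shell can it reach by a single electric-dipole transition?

3

E1 requires Δl = ±1, so l_f ∈ {1, 3}; with 0 ≤ l_f ≤ n_f−1 = 1, the allowed l_f values are {1}.
For l_f = 1: m_f ∈ {m_i−1, m_i, m_i+1} ∩ [−1, 1] = {-1, 0, 1} → 3 states.
Total: 3.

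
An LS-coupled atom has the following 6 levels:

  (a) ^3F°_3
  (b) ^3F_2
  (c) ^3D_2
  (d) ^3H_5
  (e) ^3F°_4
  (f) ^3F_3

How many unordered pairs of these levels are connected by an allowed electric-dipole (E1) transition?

(a)–(b): allowed.
(a)–(c): allowed.
(a)–(d): forbidden (ΔL, ΔJ).
(a)–(e): forbidden (parity).
(a)–(f): allowed.
(b)–(c): forbidden (parity).
(b)–(d): forbidden (parity, ΔL, ΔJ).
(b)–(e): forbidden (ΔJ).
(b)–(f): forbidden (parity).
(c)–(d): forbidden (parity, ΔL, ΔJ).
(c)–(e): forbidden (ΔJ).
(c)–(f): forbidden (parity).
(d)–(e): forbidden (ΔL).
(d)–(f): forbidden (parity, ΔL, ΔJ).
(e)–(f): allowed.
Allowed pairs: 4 of 15.

4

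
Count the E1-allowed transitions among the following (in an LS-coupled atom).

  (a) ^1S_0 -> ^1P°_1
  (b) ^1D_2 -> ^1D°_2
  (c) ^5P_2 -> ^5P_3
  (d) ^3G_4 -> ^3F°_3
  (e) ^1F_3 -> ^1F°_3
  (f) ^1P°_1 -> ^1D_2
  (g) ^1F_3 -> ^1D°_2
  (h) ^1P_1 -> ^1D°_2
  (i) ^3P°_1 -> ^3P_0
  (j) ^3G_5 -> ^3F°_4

(a) allowed
(b) allowed
(c) forbidden (parity fails)
(d) allowed
(e) allowed
(f) allowed
(g) allowed
(h) allowed
(i) allowed
(j) allowed
Total allowed: 9 of 10.

9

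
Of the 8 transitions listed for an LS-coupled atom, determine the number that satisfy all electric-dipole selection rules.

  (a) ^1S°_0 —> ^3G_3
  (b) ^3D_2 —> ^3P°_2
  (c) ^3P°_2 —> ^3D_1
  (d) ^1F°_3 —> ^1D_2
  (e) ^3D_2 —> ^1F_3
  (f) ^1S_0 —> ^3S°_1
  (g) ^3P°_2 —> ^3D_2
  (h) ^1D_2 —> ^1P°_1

(a) forbidden (ΔS, ΔL, ΔJ fail)
(b) allowed
(c) allowed
(d) allowed
(e) forbidden (parity, ΔS fail)
(f) forbidden (ΔS, ΔL fail)
(g) allowed
(h) allowed
Total allowed: 5 of 8.

5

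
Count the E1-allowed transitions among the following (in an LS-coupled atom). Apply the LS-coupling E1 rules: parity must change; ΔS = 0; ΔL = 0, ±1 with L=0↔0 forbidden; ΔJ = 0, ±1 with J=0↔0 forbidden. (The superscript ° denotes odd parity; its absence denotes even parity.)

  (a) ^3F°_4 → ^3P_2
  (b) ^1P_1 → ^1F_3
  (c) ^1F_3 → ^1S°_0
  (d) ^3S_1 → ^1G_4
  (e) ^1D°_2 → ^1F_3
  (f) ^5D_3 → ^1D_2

1

(a) forbidden (ΔL, ΔJ fail)
(b) forbidden (parity, ΔL, ΔJ fail)
(c) forbidden (ΔL, ΔJ fail)
(d) forbidden (parity, ΔS, ΔL, ΔJ fail)
(e) allowed
(f) forbidden (parity, ΔS fail)
Total allowed: 1 of 6.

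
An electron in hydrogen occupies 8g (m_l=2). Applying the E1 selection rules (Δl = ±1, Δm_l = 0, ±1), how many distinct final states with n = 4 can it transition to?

3

E1 requires Δl = ±1, so l_f ∈ {3, 5}; with 0 ≤ l_f ≤ n_f−1 = 3, the allowed l_f values are {3}.
For l_f = 3: m_f ∈ {m_i−1, m_i, m_i+1} ∩ [−3, 3] = {1, 2, 3} → 3 states.
Total: 3.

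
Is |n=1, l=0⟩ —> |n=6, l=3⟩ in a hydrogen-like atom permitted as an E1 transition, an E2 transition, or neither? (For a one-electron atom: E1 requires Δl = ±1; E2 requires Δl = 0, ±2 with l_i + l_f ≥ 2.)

neither

Δl = 3 − 0 = +3; l_i + l_f = 3.
E1 (Δl = ±1): not satisfied.
E2 (Δl = 0,±2, l_i+l_f ≥ 2): not satisfied.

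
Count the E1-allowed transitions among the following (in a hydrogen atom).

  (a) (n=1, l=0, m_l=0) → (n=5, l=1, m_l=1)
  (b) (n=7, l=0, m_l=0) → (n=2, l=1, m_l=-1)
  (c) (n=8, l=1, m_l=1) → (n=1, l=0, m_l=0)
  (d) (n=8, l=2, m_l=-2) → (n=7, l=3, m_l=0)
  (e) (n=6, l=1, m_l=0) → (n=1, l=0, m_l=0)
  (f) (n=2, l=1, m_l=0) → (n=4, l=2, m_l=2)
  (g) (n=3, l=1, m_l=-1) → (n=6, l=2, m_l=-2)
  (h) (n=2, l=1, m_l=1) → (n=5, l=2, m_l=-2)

(a) allowed
(b) allowed
(c) allowed
(d) forbidden — Δm_l = +2 (E1 requires Δm_l = 0, ±1)
(e) allowed
(f) forbidden — Δm_l = +2 (E1 requires Δm_l = 0, ±1)
(g) allowed
(h) forbidden — Δm_l = -3 (E1 requires Δm_l = 0, ±1)
Total allowed: 5 of 8.

5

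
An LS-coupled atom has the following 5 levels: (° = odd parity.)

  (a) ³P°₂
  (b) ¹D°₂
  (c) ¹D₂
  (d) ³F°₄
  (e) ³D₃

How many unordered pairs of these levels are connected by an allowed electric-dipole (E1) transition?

3

(a)–(b): forbidden (parity, ΔS).
(a)–(c): forbidden (ΔS).
(a)–(d): forbidden (parity, ΔL, ΔJ).
(a)–(e): allowed.
(b)–(c): allowed.
(b)–(d): forbidden (parity, ΔS, ΔJ).
(b)–(e): forbidden (ΔS).
(c)–(d): forbidden (ΔS, ΔJ).
(c)–(e): forbidden (parity, ΔS).
(d)–(e): allowed.
Allowed pairs: 3 of 10.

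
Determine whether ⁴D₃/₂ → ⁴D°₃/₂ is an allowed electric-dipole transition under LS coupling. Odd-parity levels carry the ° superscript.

allowed

Reading off the term symbols: S 3/2→3/2, L 2→2, J 3/2→3/2, parity even→odd.
ΔJ = 0, ±1 (not J=0↔0): J: 3/2 → 3/2, ΔJ = +0 — ✓.
Parity must change: even → odd — ✓.
ΔL = 0, ±1 (not L=0↔0): L: 2 → 2, ΔL = +0 — ✓.
ΔS = 0: S: 3/2 → 3/2 — ✓.
All four E1 rules are satisfied.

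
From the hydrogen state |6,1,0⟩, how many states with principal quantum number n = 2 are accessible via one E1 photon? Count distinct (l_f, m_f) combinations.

E1 requires Δl = ±1, so l_f ∈ {0, 2}; with 0 ≤ l_f ≤ n_f−1 = 1, the allowed l_f values are {0}.
For l_f = 0: m_f ∈ {m_i−1, m_i, m_i+1} ∩ [−0, 0] = {0} → 1 state.
Total: 1.

1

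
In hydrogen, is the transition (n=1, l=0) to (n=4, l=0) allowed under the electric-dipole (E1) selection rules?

forbidden

l: 0 → 0 (Δl = +0). Δl = ±1 violated.
The transition is electric-dipole forbidden.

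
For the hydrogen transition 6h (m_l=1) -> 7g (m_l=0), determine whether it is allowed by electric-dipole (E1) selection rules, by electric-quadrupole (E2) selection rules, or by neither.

E1

Δl = 4 − 5 = -1; l_i + l_f = 9.
Δm_l = -1.
E1 (Δl = ±1, |Δm_l| ≤ 1): satisfied.
E2 (Δl = 0,±2, l_i+l_f ≥ 2, |Δm_l| ≤ 2): not satisfied.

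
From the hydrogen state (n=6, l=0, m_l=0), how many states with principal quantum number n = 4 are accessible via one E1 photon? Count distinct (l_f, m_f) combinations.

3

E1 requires Δl = ±1, so l_f ∈ {-1, 1}; with 0 ≤ l_f ≤ n_f−1 = 3, the allowed l_f values are {1}.
For l_f = 1: m_f ∈ {m_i−1, m_i, m_i+1} ∩ [−1, 1] = {-1, 0, 1} → 3 states.
Total: 3.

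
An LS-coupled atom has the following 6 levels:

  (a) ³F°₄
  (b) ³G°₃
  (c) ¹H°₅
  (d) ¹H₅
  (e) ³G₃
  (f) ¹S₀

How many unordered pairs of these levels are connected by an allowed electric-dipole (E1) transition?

(a)–(b): forbidden (parity).
(a)–(c): forbidden (parity, ΔS, ΔL).
(a)–(d): forbidden (ΔS, ΔL).
(a)–(e): allowed.
(a)–(f): forbidden (ΔS, ΔL, ΔJ).
(b)–(c): forbidden (parity, ΔS, ΔJ).
(b)–(d): forbidden (ΔS, ΔJ).
(b)–(e): allowed.
(b)–(f): forbidden (ΔS, ΔL, ΔJ).
(c)–(d): allowed.
(c)–(e): forbidden (ΔS, ΔJ).
(c)–(f): forbidden (ΔL, ΔJ).
(d)–(e): forbidden (parity, ΔS, ΔJ).
(d)–(f): forbidden (parity, ΔL, ΔJ).
(e)–(f): forbidden (parity, ΔS, ΔL, ΔJ).
Allowed pairs: 3 of 15.

3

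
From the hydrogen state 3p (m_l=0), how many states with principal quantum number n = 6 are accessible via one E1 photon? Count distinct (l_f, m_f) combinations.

4

E1 requires Δl = ±1, so l_f ∈ {0, 2}; with 0 ≤ l_f ≤ n_f−1 = 5, the allowed l_f values are {0, 2}.
For l_f = 0: m_f ∈ {m_i−1, m_i, m_i+1} ∩ [−0, 0] = {0} → 1 state.
For l_f = 2: m_f ∈ {m_i−1, m_i, m_i+1} ∩ [−2, 2] = {-1, 0, 1} → 3 states.
Total: 4.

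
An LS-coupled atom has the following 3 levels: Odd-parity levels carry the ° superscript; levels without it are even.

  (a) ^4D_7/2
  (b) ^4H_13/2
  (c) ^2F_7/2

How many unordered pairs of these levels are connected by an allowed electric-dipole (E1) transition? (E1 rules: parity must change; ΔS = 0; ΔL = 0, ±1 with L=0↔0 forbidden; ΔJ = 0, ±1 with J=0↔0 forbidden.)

(a)–(b): forbidden (parity, ΔL, ΔJ).
(a)–(c): forbidden (parity, ΔS).
(b)–(c): forbidden (parity, ΔS, ΔL, ΔJ).
Allowed pairs: 0 of 3.

0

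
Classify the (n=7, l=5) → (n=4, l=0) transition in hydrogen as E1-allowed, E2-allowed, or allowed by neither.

neither

Δl = 0 − 5 = -5; l_i + l_f = 5.
E1 (Δl = ±1): not satisfied.
E2 (Δl = 0,±2, l_i+l_f ≥ 2): not satisfied.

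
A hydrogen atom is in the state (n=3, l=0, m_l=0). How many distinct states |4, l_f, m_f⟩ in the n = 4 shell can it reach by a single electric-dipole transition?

3

E1 requires Δl = ±1, so l_f ∈ {-1, 1}; with 0 ≤ l_f ≤ n_f−1 = 3, the allowed l_f values are {1}.
For l_f = 1: m_f ∈ {m_i−1, m_i, m_i+1} ∩ [−1, 1] = {-1, 0, 1} → 3 states.
Total: 3.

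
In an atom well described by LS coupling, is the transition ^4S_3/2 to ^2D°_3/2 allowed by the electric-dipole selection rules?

Parity must change: even → odd — passes.
ΔS = 0: S: 3/2 → 1/2 — fails.
ΔL = 0, ±1 (not L=0↔0): L: 0 → 2, ΔL = +2 — fails.
ΔJ = 0, ±1 (not J=0↔0): J: 3/2 → 3/2, ΔJ = +0 — passes.
Rule(s) violated: ΔS, ΔL.

forbidden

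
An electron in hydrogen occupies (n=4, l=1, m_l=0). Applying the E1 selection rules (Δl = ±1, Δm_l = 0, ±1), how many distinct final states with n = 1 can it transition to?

1

E1 requires Δl = ±1, so l_f ∈ {0, 2}; with 0 ≤ l_f ≤ n_f−1 = 0, the allowed l_f values are {0}.
For l_f = 0: m_f ∈ {m_i−1, m_i, m_i+1} ∩ [−0, 0] = {0} → 1 state.
Total: 1.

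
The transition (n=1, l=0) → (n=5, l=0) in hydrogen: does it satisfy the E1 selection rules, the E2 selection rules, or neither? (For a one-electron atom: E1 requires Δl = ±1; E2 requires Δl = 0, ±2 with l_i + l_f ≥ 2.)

neither

Δl = 0 − 0 = +0; l_i + l_f = 0.
E1 (Δl = ±1): not satisfied.
E2 (Δl = 0,±2, l_i+l_f ≥ 2): not satisfied.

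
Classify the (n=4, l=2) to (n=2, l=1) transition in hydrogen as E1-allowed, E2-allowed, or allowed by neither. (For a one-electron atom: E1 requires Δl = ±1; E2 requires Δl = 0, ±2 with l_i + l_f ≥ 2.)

Δl = 1 − 2 = -1; l_i + l_f = 3.
E1 (Δl = ±1): satisfied.
E2 (Δl = 0,±2, l_i+l_f ≥ 2): not satisfied.

E1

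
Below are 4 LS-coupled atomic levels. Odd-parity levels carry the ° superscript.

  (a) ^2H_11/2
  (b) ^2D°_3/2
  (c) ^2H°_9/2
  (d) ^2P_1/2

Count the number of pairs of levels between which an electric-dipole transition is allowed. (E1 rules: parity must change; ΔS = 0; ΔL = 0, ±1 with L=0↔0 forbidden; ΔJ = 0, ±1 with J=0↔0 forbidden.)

(a)–(b): forbidden (ΔL, ΔJ).
(a)–(c): allowed.
(a)–(d): forbidden (parity, ΔL, ΔJ).
(b)–(c): forbidden (parity, ΔL, ΔJ).
(b)–(d): allowed.
(c)–(d): forbidden (ΔL, ΔJ).
Allowed pairs: 2 of 6.

2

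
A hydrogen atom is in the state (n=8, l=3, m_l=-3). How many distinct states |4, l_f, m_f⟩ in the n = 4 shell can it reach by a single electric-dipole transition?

E1 requires Δl = ±1, so l_f ∈ {2, 4}; with 0 ≤ l_f ≤ n_f−1 = 3, the allowed l_f values are {2}.
For l_f = 2: m_f ∈ {m_i−1, m_i, m_i+1} ∩ [−2, 2] = {-2} → 1 state.
Total: 1.

1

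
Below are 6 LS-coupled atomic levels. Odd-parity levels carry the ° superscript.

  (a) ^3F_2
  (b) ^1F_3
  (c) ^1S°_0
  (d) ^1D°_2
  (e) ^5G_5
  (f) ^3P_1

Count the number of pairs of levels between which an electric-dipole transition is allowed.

1

(a)–(b): forbidden (parity, ΔS).
(a)–(c): forbidden (ΔS, ΔL, ΔJ).
(a)–(d): forbidden (ΔS).
(a)–(e): forbidden (parity, ΔS, ΔJ).
(a)–(f): forbidden (parity, ΔL).
(b)–(c): forbidden (ΔL, ΔJ).
(b)–(d): allowed.
(b)–(e): forbidden (parity, ΔS, ΔJ).
(b)–(f): forbidden (parity, ΔS, ΔL, ΔJ).
(c)–(d): forbidden (parity, ΔL, ΔJ).
(c)–(e): forbidden (ΔS, ΔL, ΔJ).
(c)–(f): forbidden (ΔS).
(d)–(e): forbidden (ΔS, ΔL, ΔJ).
(d)–(f): forbidden (ΔS).
(e)–(f): forbidden (parity, ΔS, ΔL, ΔJ).
Allowed pairs: 1 of 15.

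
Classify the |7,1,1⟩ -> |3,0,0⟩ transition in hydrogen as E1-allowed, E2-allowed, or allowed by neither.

Δl = 0 − 1 = -1; l_i + l_f = 1.
Δm_l = -1.
E1 (Δl = ±1, |Δm_l| ≤ 1): satisfied.
E2 (Δl = 0,±2, l_i+l_f ≥ 2, |Δm_l| ≤ 2): not satisfied.

E1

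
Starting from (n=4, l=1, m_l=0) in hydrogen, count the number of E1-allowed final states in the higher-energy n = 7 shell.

4

E1 requires Δl = ±1, so l_f ∈ {0, 2}; with 0 ≤ l_f ≤ n_f−1 = 6, the allowed l_f values are {0, 2}.
For l_f = 0: m_f ∈ {m_i−1, m_i, m_i+1} ∩ [−0, 0] = {0} → 1 state.
For l_f = 2: m_f ∈ {m_i−1, m_i, m_i+1} ∩ [−2, 2] = {-1, 0, 1} → 3 states.
Total: 4.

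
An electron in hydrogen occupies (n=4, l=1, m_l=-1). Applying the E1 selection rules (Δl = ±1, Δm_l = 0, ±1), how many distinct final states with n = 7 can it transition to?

4

E1 requires Δl = ±1, so l_f ∈ {0, 2}; with 0 ≤ l_f ≤ n_f−1 = 6, the allowed l_f values are {0, 2}.
For l_f = 0: m_f ∈ {m_i−1, m_i, m_i+1} ∩ [−0, 0] = {0} → 1 state.
For l_f = 2: m_f ∈ {m_i−1, m_i, m_i+1} ∩ [−2, 2] = {-2, -1, 0} → 3 states.
Total: 4.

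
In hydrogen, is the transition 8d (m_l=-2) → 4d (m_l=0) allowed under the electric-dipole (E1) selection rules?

Initial l = 2, final l = 2, so Δl = +0. E1 requires Δl = ±1: fails.
Δm_l = 0 − (-2) = +2. E1 requires Δm_l = 0, ±1: fails.
The transition is electric-dipole forbidden.

forbidden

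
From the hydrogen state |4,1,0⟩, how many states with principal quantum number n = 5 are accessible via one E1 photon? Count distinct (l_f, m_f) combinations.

4

E1 requires Δl = ±1, so l_f ∈ {0, 2}; with 0 ≤ l_f ≤ n_f−1 = 4, the allowed l_f values are {0, 2}.
For l_f = 0: m_f ∈ {m_i−1, m_i, m_i+1} ∩ [−0, 0] = {0} → 1 state.
For l_f = 2: m_f ∈ {m_i−1, m_i, m_i+1} ∩ [−2, 2] = {-1, 0, 1} → 3 states.
Total: 4.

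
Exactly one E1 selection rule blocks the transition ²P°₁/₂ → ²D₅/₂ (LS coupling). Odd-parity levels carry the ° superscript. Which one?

the ΔJ = 0, ±1 rule

Reading off the term symbols: S 1/2→1/2, L 1→2, J 1/2→5/2, parity odd→even.
Parity must change: odd → even — satisfied.
ΔS = 0: S: 1/2 → 1/2 — satisfied.
ΔL = 0, ±1 (not L=0↔0): L: 1 → 2, ΔL = +1 — satisfied.
ΔJ = 0, ±1 (not J=0↔0): J: 1/2 → 5/2, ΔJ = +2 — violated.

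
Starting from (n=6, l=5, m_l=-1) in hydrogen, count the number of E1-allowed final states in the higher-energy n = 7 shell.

E1 requires Δl = ±1, so l_f ∈ {4, 6}; with 0 ≤ l_f ≤ n_f−1 = 6, the allowed l_f values are {4, 6}.
For l_f = 4: m_f ∈ {m_i−1, m_i, m_i+1} ∩ [−4, 4] = {-2, -1, 0} → 3 states.
For l_f = 6: m_f ∈ {m_i−1, m_i, m_i+1} ∩ [−6, 6] = {-2, -1, 0} → 3 states.
Total: 6.

6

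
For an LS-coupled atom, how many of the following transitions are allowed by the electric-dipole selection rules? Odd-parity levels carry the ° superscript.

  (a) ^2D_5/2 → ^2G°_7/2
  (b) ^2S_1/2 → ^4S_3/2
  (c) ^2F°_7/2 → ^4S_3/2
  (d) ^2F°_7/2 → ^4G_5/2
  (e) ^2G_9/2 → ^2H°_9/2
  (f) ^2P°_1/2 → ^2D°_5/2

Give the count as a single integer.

(a) forbidden (ΔL fails)
(b) forbidden (parity, ΔS, ΔL fail)
(c) forbidden (ΔS, ΔL, ΔJ fail)
(d) forbidden (ΔS fails)
(e) allowed
(f) forbidden (parity, ΔJ fail)
Total allowed: 1 of 6.

1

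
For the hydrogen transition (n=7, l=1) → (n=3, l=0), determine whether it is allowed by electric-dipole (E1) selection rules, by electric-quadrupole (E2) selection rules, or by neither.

Δl = 0 − 1 = -1; l_i + l_f = 1.
E1 (Δl = ±1): satisfied.
E2 (Δl = 0,±2, l_i+l_f ≥ 2): not satisfied.

E1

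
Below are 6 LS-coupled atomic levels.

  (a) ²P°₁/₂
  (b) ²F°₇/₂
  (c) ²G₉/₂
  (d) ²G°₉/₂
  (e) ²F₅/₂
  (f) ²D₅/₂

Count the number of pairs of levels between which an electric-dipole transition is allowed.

4

(a)–(b): forbidden (parity, ΔL, ΔJ).
(a)–(c): forbidden (ΔL, ΔJ).
(a)–(d): forbidden (parity, ΔL, ΔJ).
(a)–(e): forbidden (ΔL, ΔJ).
(a)–(f): forbidden (ΔJ).
(b)–(c): allowed.
(b)–(d): forbidden (parity).
(b)–(e): allowed.
(b)–(f): allowed.
(c)–(d): allowed.
(c)–(e): forbidden (parity, ΔJ).
(c)–(f): forbidden (parity, ΔL, ΔJ).
(d)–(e): forbidden (ΔJ).
(d)–(f): forbidden (ΔL, ΔJ).
(e)–(f): forbidden (parity).
Allowed pairs: 4 of 15.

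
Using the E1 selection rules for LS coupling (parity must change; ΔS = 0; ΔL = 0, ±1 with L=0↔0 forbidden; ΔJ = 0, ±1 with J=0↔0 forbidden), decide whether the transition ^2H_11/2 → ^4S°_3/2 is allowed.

forbidden

Initial level: S=1/2, L=5, J=11/2, parity even. Final level: S=3/2, L=0, J=3/2, parity odd.
Parity must change: even → odd — satisfied.
ΔS = 0: S: 1/2 → 3/2 — violated.
ΔJ = 0, ±1 (not J=0↔0): J: 11/2 → 3/2, ΔJ = -4 — violated.
ΔL = 0, ±1 (not L=0↔0): L: 5 → 0, ΔL = -5 — violated.
Rule(s) violated: ΔS, ΔL, ΔJ.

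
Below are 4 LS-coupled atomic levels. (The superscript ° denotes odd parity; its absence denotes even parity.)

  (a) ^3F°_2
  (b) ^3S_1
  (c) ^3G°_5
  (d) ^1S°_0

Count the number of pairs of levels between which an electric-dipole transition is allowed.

(a)–(b): forbidden (ΔL).
(a)–(c): forbidden (parity, ΔJ).
(a)–(d): forbidden (parity, ΔS, ΔL, ΔJ).
(b)–(c): forbidden (ΔL, ΔJ).
(b)–(d): forbidden (ΔS, ΔL).
(c)–(d): forbidden (parity, ΔS, ΔL, ΔJ).
Allowed pairs: 0 of 6.

0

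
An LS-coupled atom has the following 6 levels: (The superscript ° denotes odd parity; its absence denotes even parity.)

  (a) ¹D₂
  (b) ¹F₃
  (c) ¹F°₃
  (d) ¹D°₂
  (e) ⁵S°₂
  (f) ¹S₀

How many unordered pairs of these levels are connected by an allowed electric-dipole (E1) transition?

(a)–(b): forbidden (parity).
(a)–(c): allowed.
(a)–(d): allowed.
(a)–(e): forbidden (ΔS, ΔL).
(a)–(f): forbidden (parity, ΔL, ΔJ).
(b)–(c): allowed.
(b)–(d): allowed.
(b)–(e): forbidden (ΔS, ΔL).
(b)–(f): forbidden (parity, ΔL, ΔJ).
(c)–(d): forbidden (parity).
(c)–(e): forbidden (parity, ΔS, ΔL).
(c)–(f): forbidden (ΔL, ΔJ).
(d)–(e): forbidden (parity, ΔS, ΔL).
(d)–(f): forbidden (ΔL, ΔJ).
(e)–(f): forbidden (ΔS, ΔL, ΔJ).
Allowed pairs: 4 of 15.

4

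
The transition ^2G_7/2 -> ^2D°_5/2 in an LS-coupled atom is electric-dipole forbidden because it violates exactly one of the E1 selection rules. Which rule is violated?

the ΔL = 0, ±1 rule

Parity must change: even → odd — ✓.
ΔS = 0: S: 1/2 → 1/2 — ✓.
ΔL = 0, ±1 (not L=0↔0): L: 4 → 2, ΔL = -2 — ✗.
ΔJ = 0, ±1 (not J=0↔0): J: 7/2 → 5/2, ΔJ = -1 — ✓.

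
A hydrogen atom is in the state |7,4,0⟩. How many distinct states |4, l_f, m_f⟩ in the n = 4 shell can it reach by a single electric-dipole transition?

3

E1 requires Δl = ±1, so l_f ∈ {3, 5}; with 0 ≤ l_f ≤ n_f−1 = 3, the allowed l_f values are {3}.
For l_f = 3: m_f ∈ {m_i−1, m_i, m_i+1} ∩ [−3, 3] = {-1, 0, 1} → 3 states.
Total: 3.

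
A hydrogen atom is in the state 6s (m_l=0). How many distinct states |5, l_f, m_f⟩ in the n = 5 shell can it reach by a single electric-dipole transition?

3

E1 requires Δl = ±1, so l_f ∈ {-1, 1}; with 0 ≤ l_f ≤ n_f−1 = 4, the allowed l_f values are {1}.
For l_f = 1: m_f ∈ {m_i−1, m_i, m_i+1} ∩ [−1, 1] = {-1, 0, 1} → 3 states.
Total: 3.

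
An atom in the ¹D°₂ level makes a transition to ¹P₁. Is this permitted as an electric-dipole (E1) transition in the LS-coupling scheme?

Reading off the term symbols: S 0→0, L 2→1, J 2→1, parity odd→even.
Parity must change: odd → even — passes.
ΔS = 0: S: 0 → 0 — passes.
ΔL = 0, ±1 (not L=0↔0): L: 2 → 1, ΔL = -1 — passes.
ΔJ = 0, ±1 (not J=0↔0): J: 2 → 1, ΔJ = -1 — passes.
All four E1 rules are satisfied.

allowed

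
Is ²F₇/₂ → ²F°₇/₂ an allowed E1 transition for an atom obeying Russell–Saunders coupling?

Reading off the term symbols: S 1/2→1/2, L 3→3, J 7/2→7/2, parity even→odd.
ΔL = 0, ±1 (not L=0↔0): L: 3 → 3, ΔL = +0 — ✓.
Parity must change: even → odd — ✓.
ΔS = 0: S: 1/2 → 1/2 — ✓.
ΔJ = 0, ±1 (not J=0↔0): J: 7/2 → 7/2, ΔJ = +0 — ✓.
All four E1 rules are satisfied.

allowed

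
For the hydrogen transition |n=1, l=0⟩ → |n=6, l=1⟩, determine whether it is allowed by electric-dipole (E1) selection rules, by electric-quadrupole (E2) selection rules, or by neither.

Δl = 1 − 0 = +1; l_i + l_f = 1.
E1 (Δl = ±1): satisfied.
E2 (Δl = 0,±2, l_i+l_f ≥ 2): not satisfied.

E1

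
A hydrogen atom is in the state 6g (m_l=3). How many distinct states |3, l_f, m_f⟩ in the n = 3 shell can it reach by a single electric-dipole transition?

E1 requires l_f ∈ {3, 5}, but neither lies in [0, 2], so no final state is reachable.
Total: 0.

0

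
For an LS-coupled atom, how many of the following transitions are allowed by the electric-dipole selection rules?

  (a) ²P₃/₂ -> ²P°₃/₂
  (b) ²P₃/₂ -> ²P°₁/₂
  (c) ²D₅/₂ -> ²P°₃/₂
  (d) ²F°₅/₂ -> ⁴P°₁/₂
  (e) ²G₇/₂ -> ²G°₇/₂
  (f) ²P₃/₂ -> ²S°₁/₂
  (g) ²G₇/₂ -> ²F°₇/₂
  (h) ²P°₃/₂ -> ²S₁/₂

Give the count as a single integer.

(a) allowed
(b) allowed
(c) allowed
(d) forbidden (parity, ΔS, ΔL, ΔJ fail)
(e) allowed
(f) allowed
(g) allowed
(h) allowed
Total allowed: 7 of 8.

7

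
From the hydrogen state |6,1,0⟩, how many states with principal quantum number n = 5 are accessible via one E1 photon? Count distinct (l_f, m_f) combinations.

4

E1 requires Δl = ±1, so l_f ∈ {0, 2}; with 0 ≤ l_f ≤ n_f−1 = 4, the allowed l_f values are {0, 2}.
For l_f = 0: m_f ∈ {m_i−1, m_i, m_i+1} ∩ [−0, 0] = {0} → 1 state.
For l_f = 2: m_f ∈ {m_i−1, m_i, m_i+1} ∩ [−2, 2] = {-1, 0, 1} → 3 states.
Total: 4.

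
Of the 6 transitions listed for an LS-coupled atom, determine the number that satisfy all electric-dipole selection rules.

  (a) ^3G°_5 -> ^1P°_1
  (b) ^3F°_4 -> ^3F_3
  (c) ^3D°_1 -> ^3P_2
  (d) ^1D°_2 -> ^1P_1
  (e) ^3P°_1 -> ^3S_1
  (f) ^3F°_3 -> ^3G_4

5

(a) forbidden (parity, ΔS, ΔL, ΔJ fail)
(b) allowed
(c) allowed
(d) allowed
(e) allowed
(f) allowed
Total allowed: 5 of 6.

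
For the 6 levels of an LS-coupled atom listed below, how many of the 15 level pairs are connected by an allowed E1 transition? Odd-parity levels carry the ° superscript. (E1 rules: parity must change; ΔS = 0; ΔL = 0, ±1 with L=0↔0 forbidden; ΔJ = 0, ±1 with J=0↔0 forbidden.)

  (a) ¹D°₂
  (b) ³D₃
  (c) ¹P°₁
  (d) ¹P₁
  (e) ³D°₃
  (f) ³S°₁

(a)–(b): forbidden (ΔS).
(a)–(c): forbidden (parity).
(a)–(d): allowed.
(a)–(e): forbidden (parity, ΔS).
(a)–(f): forbidden (parity, ΔS, ΔL).
(b)–(c): forbidden (ΔS, ΔJ).
(b)–(d): forbidden (parity, ΔS, ΔJ).
(b)–(e): allowed.
(b)–(f): forbidden (ΔL, ΔJ).
(c)–(d): allowed.
(c)–(e): forbidden (parity, ΔS, ΔJ).
(c)–(f): forbidden (parity, ΔS).
(d)–(e): forbidden (ΔS, ΔJ).
(d)–(f): forbidden (ΔS).
(e)–(f): forbidden (parity, ΔL, ΔJ).
Allowed pairs: 3 of 15.

3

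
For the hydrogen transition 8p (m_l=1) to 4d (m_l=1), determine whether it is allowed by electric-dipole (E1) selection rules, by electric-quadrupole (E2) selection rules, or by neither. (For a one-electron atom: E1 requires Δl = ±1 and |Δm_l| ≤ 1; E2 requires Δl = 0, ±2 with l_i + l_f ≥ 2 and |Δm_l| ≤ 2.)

E1

Δl = 2 − 1 = +1; l_i + l_f = 3.
Δm_l = +0.
E1 (Δl = ±1, |Δm_l| ≤ 1): satisfied.
E2 (Δl = 0,±2, l_i+l_f ≥ 2, |Δm_l| ≤ 2): not satisfied.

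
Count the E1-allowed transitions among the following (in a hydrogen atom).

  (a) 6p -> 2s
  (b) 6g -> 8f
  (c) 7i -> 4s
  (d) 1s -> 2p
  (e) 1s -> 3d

(a) allowed
(b) allowed
(c) forbidden — Δl = -6 (E1 requires Δl = ±1)
(d) allowed
(e) forbidden — Δl = +2 (E1 requires Δl = ±1)
Total allowed: 3 of 5.

3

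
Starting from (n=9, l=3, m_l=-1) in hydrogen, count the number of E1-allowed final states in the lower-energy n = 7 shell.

6

E1 requires Δl = ±1, so l_f ∈ {2, 4}; with 0 ≤ l_f ≤ n_f−1 = 6, the allowed l_f values are {2, 4}.
For l_f = 2: m_f ∈ {m_i−1, m_i, m_i+1} ∩ [−2, 2] = {-2, -1, 0} → 3 states.
For l_f = 4: m_f ∈ {m_i−1, m_i, m_i+1} ∩ [−4, 4] = {-2, -1, 0} → 3 states.
Total: 6.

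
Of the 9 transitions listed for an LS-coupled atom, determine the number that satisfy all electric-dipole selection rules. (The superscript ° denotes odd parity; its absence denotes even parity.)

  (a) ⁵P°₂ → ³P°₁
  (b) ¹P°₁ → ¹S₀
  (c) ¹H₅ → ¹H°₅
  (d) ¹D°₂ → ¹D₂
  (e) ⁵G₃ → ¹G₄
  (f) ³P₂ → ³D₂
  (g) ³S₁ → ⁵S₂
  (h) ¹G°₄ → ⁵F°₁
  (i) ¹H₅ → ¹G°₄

4

(a) forbidden (parity, ΔS fail)
(b) allowed
(c) allowed
(d) allowed
(e) forbidden (parity, ΔS fail)
(f) forbidden (parity fails)
(g) forbidden (parity, ΔS, ΔL fail)
(h) forbidden (parity, ΔS, ΔJ fail)
(i) allowed
Total allowed: 4 of 9.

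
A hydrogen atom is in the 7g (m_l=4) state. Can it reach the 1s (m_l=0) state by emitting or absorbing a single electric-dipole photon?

Initial l = 4, final l = 0, so Δl = -4. E1 requires Δl = ±1: fails.
m_l: 4 → 0 (Δm_l = -4). |Δm_l| ≤ 1 fails.
The transition is electric-dipole forbidden.

forbidden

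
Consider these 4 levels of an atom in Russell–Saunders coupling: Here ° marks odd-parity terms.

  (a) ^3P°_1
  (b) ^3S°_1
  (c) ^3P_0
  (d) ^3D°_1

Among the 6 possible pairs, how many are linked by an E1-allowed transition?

3

(a)–(b): forbidden (parity).
(a)–(c): allowed.
(a)–(d): forbidden (parity).
(b)–(c): allowed.
(b)–(d): forbidden (parity, ΔL).
(c)–(d): allowed.
Allowed pairs: 3 of 6.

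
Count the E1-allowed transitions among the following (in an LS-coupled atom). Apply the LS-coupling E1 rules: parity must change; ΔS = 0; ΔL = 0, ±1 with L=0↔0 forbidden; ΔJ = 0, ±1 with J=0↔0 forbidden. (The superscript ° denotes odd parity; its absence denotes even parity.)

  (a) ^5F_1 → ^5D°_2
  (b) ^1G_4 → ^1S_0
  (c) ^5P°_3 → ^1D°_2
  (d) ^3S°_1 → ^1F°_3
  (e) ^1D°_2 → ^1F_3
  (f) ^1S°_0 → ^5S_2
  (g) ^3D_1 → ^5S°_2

(a) allowed
(b) forbidden (parity, ΔL, ΔJ fail)
(c) forbidden (parity, ΔS fail)
(d) forbidden (parity, ΔS, ΔL, ΔJ fail)
(e) allowed
(f) forbidden (ΔS, ΔL, ΔJ fail)
(g) forbidden (ΔS, ΔL fail)
Total allowed: 2 of 7.

2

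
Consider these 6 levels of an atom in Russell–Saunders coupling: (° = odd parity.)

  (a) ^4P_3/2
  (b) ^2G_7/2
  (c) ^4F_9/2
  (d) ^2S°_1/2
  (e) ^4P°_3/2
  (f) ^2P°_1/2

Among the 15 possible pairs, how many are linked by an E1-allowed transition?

1

(a)–(b): forbidden (parity, ΔS, ΔL, ΔJ).
(a)–(c): forbidden (parity, ΔL, ΔJ).
(a)–(d): forbidden (ΔS).
(a)–(e): allowed.
(a)–(f): forbidden (ΔS).
(b)–(c): forbidden (parity, ΔS).
(b)–(d): forbidden (ΔL, ΔJ).
(b)–(e): forbidden (ΔS, ΔL, ΔJ).
(b)–(f): forbidden (ΔL, ΔJ).
(c)–(d): forbidden (ΔS, ΔL, ΔJ).
(c)–(e): forbidden (ΔL, ΔJ).
(c)–(f): forbidden (ΔS, ΔL, ΔJ).
(d)–(e): forbidden (parity, ΔS).
(d)–(f): forbidden (parity).
(e)–(f): forbidden (parity, ΔS).
Allowed pairs: 1 of 15.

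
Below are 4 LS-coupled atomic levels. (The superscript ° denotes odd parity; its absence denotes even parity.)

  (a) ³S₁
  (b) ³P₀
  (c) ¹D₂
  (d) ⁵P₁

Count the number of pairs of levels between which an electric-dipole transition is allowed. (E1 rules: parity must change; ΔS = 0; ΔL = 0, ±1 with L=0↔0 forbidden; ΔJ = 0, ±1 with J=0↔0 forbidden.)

0

(a)–(b): forbidden (parity).
(a)–(c): forbidden (parity, ΔS, ΔL).
(a)–(d): forbidden (parity, ΔS).
(b)–(c): forbidden (parity, ΔS, ΔJ).
(b)–(d): forbidden (parity, ΔS).
(c)–(d): forbidden (parity, ΔS).
Allowed pairs: 0 of 6.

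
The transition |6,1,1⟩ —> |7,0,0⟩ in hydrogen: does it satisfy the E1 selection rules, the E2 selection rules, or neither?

Δl = 0 − 1 = -1; l_i + l_f = 1.
Δm_l = -1.
E1 (Δl = ±1, |Δm_l| ≤ 1): satisfied.
E2 (Δl = 0,±2, l_i+l_f ≥ 2, |Δm_l| ≤ 2): not satisfied.

E1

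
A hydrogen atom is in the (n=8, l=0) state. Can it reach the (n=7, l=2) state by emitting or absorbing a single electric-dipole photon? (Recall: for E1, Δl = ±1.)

forbidden

l: 0 → 2 (Δl = +2). Δl = ±1 fails.
The transition is electric-dipole forbidden.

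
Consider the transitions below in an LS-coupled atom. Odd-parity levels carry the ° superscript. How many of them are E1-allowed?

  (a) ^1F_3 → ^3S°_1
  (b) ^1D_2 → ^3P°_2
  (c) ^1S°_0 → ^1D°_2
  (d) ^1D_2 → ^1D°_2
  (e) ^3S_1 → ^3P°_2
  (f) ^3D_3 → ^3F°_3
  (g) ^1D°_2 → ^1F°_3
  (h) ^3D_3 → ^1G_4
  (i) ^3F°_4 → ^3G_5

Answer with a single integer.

4

(a) forbidden (ΔS, ΔL, ΔJ fail)
(b) forbidden (ΔS fails)
(c) forbidden (parity, ΔL, ΔJ fail)
(d) allowed
(e) allowed
(f) allowed
(g) forbidden (parity fails)
(h) forbidden (parity, ΔS, ΔL fail)
(i) allowed
Total allowed: 4 of 9.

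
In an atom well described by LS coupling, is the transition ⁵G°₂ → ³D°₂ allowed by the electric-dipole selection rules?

forbidden

Initial level: S=2, L=4, J=2, parity odd. Final level: S=1, L=2, J=2, parity odd.
ΔL = 0, ±1 (not L=0↔0): L: 4 → 2, ΔL = -2 — ✗.
ΔS = 0: S: 2 → 1 — ✗.
Parity must change: odd → odd — ✗.
ΔJ = 0, ±1 (not J=0↔0): J: 2 → 2, ΔJ = +0 — ✓.
Rule(s) violated: parity, ΔS, ΔL.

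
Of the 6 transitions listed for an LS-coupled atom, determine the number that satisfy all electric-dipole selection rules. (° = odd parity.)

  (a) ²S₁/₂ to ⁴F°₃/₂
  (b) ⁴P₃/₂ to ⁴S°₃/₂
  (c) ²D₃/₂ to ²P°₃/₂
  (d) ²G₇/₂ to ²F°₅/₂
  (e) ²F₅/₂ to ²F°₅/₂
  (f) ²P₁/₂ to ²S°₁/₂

(a) forbidden (ΔS, ΔL fail)
(b) allowed
(c) allowed
(d) allowed
(e) allowed
(f) allowed
Total allowed: 5 of 6.

5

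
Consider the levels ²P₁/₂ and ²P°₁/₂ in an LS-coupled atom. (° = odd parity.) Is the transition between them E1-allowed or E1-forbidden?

Reading off the term symbols: S 1/2→1/2, L 1→1, J 1/2→1/2, parity even→odd.
Parity must change: even → odd — ✓.
ΔS = 0: S: 1/2 → 1/2 — ✓.
ΔL = 0, ±1 (not L=0↔0): L: 1 → 1, ΔL = +0 — ✓.
ΔJ = 0, ±1 (not J=0↔0): J: 1/2 → 1/2, ΔJ = +0 — ✓.
All four E1 rules are satisfied.

allowed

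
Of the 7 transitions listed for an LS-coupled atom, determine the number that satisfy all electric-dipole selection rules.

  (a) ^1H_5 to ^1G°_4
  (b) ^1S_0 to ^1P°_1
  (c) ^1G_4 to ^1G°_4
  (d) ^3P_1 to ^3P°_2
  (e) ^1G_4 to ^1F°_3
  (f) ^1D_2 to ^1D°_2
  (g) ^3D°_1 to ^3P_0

7

(a) allowed
(b) allowed
(c) allowed
(d) allowed
(e) allowed
(f) allowed
(g) allowed
Total allowed: 7 of 7.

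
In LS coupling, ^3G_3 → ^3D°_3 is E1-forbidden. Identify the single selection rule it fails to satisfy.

Parity must change: even → odd — satisfied.
ΔS = 0: S: 1 → 1 — satisfied.
ΔL = 0, ±1 (not L=0↔0): L: 4 → 2, ΔL = -2 — violated.
ΔJ = 0, ±1 (not J=0↔0): J: 3 → 3, ΔJ = +0 — satisfied.

the ΔL = 0, ±1 rule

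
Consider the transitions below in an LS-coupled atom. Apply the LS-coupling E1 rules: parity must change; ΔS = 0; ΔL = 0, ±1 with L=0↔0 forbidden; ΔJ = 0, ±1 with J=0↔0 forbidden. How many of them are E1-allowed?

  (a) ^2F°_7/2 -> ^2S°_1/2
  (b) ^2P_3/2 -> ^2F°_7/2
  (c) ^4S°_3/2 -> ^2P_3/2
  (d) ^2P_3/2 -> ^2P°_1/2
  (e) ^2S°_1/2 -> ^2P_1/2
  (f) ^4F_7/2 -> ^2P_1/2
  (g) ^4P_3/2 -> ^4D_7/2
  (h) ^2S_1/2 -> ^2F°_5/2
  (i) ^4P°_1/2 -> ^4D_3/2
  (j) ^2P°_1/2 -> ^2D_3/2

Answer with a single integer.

4

(a) forbidden (parity, ΔL, ΔJ fail)
(b) forbidden (ΔL, ΔJ fail)
(c) forbidden (ΔS fails)
(d) allowed
(e) allowed
(f) forbidden (parity, ΔS, ΔL, ΔJ fail)
(g) forbidden (parity, ΔJ fail)
(h) forbidden (ΔL, ΔJ fail)
(i) allowed
(j) allowed
Total allowed: 4 of 10.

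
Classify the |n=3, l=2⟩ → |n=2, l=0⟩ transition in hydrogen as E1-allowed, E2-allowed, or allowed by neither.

Δl = 0 − 2 = -2; l_i + l_f = 2.
E1 (Δl = ±1): not satisfied.
E2 (Δl = 0,±2, l_i+l_f ≥ 2): satisfied.

E2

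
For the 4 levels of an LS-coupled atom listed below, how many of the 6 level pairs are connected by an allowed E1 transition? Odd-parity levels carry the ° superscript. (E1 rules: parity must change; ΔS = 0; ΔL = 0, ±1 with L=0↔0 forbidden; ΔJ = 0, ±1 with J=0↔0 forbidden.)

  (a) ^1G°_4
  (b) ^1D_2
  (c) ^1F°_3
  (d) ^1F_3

(a)–(b): forbidden (ΔL, ΔJ).
(a)–(c): forbidden (parity).
(a)–(d): allowed.
(b)–(c): allowed.
(b)–(d): forbidden (parity).
(c)–(d): allowed.
Allowed pairs: 3 of 6.

3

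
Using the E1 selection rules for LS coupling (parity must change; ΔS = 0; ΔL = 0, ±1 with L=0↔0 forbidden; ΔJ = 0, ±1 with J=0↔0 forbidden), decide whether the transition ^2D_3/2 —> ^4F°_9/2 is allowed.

forbidden

Reading off the term symbols: S 1/2→3/2, L 2→3, J 3/2→9/2, parity even→odd.
ΔS = 0: S: 1/2 → 3/2 — ✗.
Parity must change: even → odd — ✓.
ΔL = 0, ±1 (not L=0↔0): L: 2 → 3, ΔL = +1 — ✓.
ΔJ = 0, ±1 (not J=0↔0): J: 3/2 → 9/2, ΔJ = +3 — ✗.
Rule(s) violated: ΔS, ΔJ.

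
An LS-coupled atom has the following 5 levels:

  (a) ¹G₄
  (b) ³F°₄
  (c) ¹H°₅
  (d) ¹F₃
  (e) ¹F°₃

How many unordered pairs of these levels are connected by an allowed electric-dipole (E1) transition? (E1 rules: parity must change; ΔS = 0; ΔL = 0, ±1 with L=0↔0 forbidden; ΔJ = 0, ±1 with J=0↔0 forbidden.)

3

(a)–(b): forbidden (ΔS).
(a)–(c): allowed.
(a)–(d): forbidden (parity).
(a)–(e): allowed.
(b)–(c): forbidden (parity, ΔS, ΔL).
(b)–(d): forbidden (ΔS).
(b)–(e): forbidden (parity, ΔS).
(c)–(d): forbidden (ΔL, ΔJ).
(c)–(e): forbidden (parity, ΔL, ΔJ).
(d)–(e): allowed.
Allowed pairs: 3 of 10.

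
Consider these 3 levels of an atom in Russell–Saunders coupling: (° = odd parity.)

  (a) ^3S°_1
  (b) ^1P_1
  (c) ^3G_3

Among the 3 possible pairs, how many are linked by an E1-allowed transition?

(a)–(b): forbidden (ΔS).
(a)–(c): forbidden (ΔL, ΔJ).
(b)–(c): forbidden (parity, ΔS, ΔL, ΔJ).
Allowed pairs: 0 of 3.

0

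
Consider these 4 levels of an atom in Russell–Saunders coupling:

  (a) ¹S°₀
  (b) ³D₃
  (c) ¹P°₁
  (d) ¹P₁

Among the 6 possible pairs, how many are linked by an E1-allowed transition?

(a)–(b): forbidden (ΔS, ΔL, ΔJ).
(a)–(c): forbidden (parity).
(a)–(d): allowed.
(b)–(c): forbidden (ΔS, ΔJ).
(b)–(d): forbidden (parity, ΔS, ΔJ).
(c)–(d): allowed.
Allowed pairs: 2 of 6.

2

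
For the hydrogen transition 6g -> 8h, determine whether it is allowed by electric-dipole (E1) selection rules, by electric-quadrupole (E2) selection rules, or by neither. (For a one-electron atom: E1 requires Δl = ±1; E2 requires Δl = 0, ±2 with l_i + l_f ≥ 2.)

E1

Δl = 5 − 4 = +1; l_i + l_f = 9.
E1 (Δl = ±1): satisfied.
E2 (Δl = 0,±2, l_i+l_f ≥ 2): not satisfied.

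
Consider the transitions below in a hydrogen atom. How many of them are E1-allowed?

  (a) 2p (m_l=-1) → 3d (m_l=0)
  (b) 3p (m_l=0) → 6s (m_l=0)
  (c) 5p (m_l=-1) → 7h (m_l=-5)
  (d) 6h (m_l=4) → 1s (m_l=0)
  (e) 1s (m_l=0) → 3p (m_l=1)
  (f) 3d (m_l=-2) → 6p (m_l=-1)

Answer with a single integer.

(a) allowed
(b) allowed
(c) forbidden — Δl = +4 (E1 requires Δl = ±1); Δm_l = -4 (E1 requires Δm_l = 0, ±1)
(d) forbidden — Δl = -5 (E1 requires Δl = ±1); Δm_l = -4 (E1 requires Δm_l = 0, ±1)
(e) allowed
(f) allowed
Total allowed: 4 of 6.

4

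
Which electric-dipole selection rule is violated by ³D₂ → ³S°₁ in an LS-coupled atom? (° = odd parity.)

the ΔL = 0, ±1 rule

Reading off the term symbols: S 1→1, L 2→0, J 2→1, parity even→odd.
Parity must change: even → odd — passes.
ΔS = 0: S: 1 → 1 — passes.
ΔL = 0, ±1 (not L=0↔0): L: 2 → 0, ΔL = -2 — fails.
ΔJ = 0, ±1 (not J=0↔0): J: 2 → 1, ΔJ = -1 — passes.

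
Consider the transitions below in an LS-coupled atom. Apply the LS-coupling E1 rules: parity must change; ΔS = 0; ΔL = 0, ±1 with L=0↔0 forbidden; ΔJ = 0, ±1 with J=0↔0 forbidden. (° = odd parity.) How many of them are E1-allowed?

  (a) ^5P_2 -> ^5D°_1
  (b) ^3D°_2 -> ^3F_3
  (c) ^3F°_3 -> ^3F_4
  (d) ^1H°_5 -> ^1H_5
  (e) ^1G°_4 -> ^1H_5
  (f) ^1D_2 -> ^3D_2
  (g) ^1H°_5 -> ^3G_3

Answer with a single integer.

5

(a) allowed
(b) allowed
(c) allowed
(d) allowed
(e) allowed
(f) forbidden (parity, ΔS fail)
(g) forbidden (ΔS, ΔJ fail)
Total allowed: 5 of 7.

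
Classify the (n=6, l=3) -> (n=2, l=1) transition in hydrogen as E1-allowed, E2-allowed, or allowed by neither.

Δl = 1 − 3 = -2; l_i + l_f = 4.
E1 (Δl = ±1): not satisfied.
E2 (Δl = 0,±2, l_i+l_f ≥ 2): satisfied.

E2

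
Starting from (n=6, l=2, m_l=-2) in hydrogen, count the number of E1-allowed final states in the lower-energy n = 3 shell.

1

E1 requires Δl = ±1, so l_f ∈ {1, 3}; with 0 ≤ l_f ≤ n_f−1 = 2, the allowed l_f values are {1}.
For l_f = 1: m_f ∈ {m_i−1, m_i, m_i+1} ∩ [−1, 1] = {-1} → 1 state.
Total: 1.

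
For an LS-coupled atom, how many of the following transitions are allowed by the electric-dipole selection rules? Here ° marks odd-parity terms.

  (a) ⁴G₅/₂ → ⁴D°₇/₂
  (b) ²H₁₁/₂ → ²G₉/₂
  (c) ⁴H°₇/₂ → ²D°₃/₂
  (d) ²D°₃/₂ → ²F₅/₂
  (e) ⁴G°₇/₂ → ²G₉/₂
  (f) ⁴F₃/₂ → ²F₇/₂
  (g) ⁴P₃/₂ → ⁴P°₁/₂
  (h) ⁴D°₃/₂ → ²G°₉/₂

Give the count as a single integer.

(a) forbidden (ΔL fails)
(b) forbidden (parity fails)
(c) forbidden (parity, ΔS, ΔL, ΔJ fail)
(d) allowed
(e) forbidden (ΔS fails)
(f) forbidden (parity, ΔS, ΔJ fail)
(g) allowed
(h) forbidden (parity, ΔS, ΔL, ΔJ fail)
Total allowed: 2 of 8.

2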